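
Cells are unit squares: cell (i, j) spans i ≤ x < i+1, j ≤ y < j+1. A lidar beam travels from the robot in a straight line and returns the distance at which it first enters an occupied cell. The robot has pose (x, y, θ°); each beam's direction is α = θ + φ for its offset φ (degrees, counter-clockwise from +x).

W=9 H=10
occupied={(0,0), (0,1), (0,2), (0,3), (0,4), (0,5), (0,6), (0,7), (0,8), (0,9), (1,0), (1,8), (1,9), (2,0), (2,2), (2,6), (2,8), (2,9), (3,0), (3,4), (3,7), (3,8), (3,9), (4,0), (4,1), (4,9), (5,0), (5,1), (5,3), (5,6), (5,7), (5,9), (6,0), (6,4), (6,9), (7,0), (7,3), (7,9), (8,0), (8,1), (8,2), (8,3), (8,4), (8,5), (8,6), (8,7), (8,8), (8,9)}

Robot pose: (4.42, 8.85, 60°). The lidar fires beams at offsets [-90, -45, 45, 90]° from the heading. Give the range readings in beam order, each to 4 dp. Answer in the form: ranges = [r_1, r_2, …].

beam 1: φ=-90°, α=330°
  dir = (cos 330°, sin 330°) = (0.8660, -0.5000); from cell (4,8)
  next x-line at t=0.6697, next y-line at t=1.7000; Δt_x=1.1547, Δt_y=2.0000
    x: enter (5,8) at t=0.6697
    y: enter (5,7) at t=1.7000 ← occupied
  → r_1 = 1.7000
beam 2: φ=-45°, α=15°
  dir = (cos 15°, sin 15°) = (0.9659, 0.2588); from cell (4,8)
  next x-line at t=0.6005, next y-line at t=0.5796; Δt_x=1.0353, Δt_y=3.8637
    y: enter (4,9) at t=0.5796 ← occupied
  → r_2 = 0.5796
beam 3: φ=45°, α=105°
  dir = (cos 105°, sin 105°) = (-0.2588, 0.9659); from cell (4,8)
  next x-line at t=1.6228, next y-line at t=0.1553; Δt_x=3.8637, Δt_y=1.0353
    y: enter (4,9) at t=0.1553 ← occupied
  → r_3 = 0.1553
beam 4: φ=90°, α=150°
  dir = (cos 150°, sin 150°) = (-0.8660, 0.5000); from cell (4,8)
  next x-line at t=0.4850, next y-line at t=0.3000; Δt_x=1.1547, Δt_y=2.0000
    y: enter (4,9) at t=0.3000 ← occupied
  → r_4 = 0.3000

ranges = [1.7000, 0.5796, 0.1553, 0.3000]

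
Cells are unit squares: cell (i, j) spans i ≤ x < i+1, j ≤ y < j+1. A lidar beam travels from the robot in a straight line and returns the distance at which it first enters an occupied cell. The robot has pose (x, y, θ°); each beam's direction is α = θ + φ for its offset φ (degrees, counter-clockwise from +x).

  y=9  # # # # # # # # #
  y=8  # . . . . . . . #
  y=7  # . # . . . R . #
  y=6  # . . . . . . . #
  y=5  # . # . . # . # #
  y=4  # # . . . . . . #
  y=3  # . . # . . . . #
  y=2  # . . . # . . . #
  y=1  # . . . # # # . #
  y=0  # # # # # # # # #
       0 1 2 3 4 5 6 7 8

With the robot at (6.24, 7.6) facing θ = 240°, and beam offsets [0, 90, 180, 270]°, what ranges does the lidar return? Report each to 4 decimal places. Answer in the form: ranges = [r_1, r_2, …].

ranges = [1.8475, 2.0323, 1.6166, 2.8000]

beam 1: φ=0°, α=240°
  cosα=-0.5000 sinα=-0.8660 | (6,7) | tMaxX 0.4800 tMaxY 0.6928 | tΔX 2.0000 tΔY 1.1547
    t=0.4800 [x] (5,7)
    t=0.6928 [y] (5,6)
    t=1.8475 [y] (5,5) — stop
  → r_1 = 1.8475
beam 2: φ=90°, α=330°
  cosα=0.8660 sinα=-0.5000 | (6,7) | tMaxX 0.8776 tMaxY 1.2000 | tΔX 1.1547 tΔY 2.0000
    t=0.8776 [x] (7,7)
    t=1.2000 [y] (7,6)
    t=2.0323 [x] (8,6) — stop
  → r_2 = 2.0323
beam 3: φ=180°, α=60°
  cosα=0.5000 sinα=0.8660 | (6,7) | tMaxX 1.5200 tMaxY 0.4619 | tΔX 2.0000 tΔY 1.1547
    t=0.4619 [y] (6,8)
    t=1.5200 [x] (7,8)
    t=1.6166 [y] (7,9) — stop
  → r_3 = 1.6166
beam 4: φ=270°, α=150°
  cosα=-0.8660 sinα=0.5000 | (6,7) | tMaxX 0.2771 tMaxY 0.8000 | tΔX 1.1547 tΔY 2.0000
    t=0.2771 [x] (5,7)
    t=0.8000 [y] (5,8)
    t=1.4318 [x] (4,8)
    t=2.5865 [x] (3,8)
    t=2.8000 [y] (3,9) — stop
  → r_4 = 2.8000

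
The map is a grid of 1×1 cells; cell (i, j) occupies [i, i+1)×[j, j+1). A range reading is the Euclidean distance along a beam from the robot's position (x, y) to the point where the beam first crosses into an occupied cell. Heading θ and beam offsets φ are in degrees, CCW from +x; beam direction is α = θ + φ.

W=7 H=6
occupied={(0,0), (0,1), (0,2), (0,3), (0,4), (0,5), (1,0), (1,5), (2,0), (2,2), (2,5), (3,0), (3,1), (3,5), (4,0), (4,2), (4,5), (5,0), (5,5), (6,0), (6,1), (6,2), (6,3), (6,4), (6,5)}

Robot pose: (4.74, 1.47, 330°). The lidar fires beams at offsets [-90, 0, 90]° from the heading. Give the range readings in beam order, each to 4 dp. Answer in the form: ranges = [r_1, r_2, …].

ranges = [0.5427, 0.9400, 2.5200]

beam 1: φ=-90°, α=240°
  cosα=-0.5000 sinα=-0.8660 | (4,1) | tMaxX 1.4800 tMaxY 0.5427 | tΔX 2.0000 tΔY 1.1547
    t=0.5427 [y] (4,0) — stop
  → r_1 = 0.5427
beam 2: φ=0°, α=330°
  cosα=0.8660 sinα=-0.5000 | (4,1) | tMaxX 0.3002 tMaxY 0.9400 | tΔX 1.1547 tΔY 2.0000
    t=0.3002 [x] (5,1)
    t=0.9400 [y] (5,0) — stop
  → r_2 = 0.9400
beam 3: φ=90°, α=60°
  cosα=0.5000 sinα=0.8660 | (4,1) | tMaxX 0.5200 tMaxY 0.6120 | tΔX 2.0000 tΔY 1.1547
    t=0.5200 [x] (5,1)
    t=0.6120 [y] (5,2)
    t=1.7667 [y] (5,3)
    t=2.5200 [x] (6,3) — stop
  → r_3 = 2.5200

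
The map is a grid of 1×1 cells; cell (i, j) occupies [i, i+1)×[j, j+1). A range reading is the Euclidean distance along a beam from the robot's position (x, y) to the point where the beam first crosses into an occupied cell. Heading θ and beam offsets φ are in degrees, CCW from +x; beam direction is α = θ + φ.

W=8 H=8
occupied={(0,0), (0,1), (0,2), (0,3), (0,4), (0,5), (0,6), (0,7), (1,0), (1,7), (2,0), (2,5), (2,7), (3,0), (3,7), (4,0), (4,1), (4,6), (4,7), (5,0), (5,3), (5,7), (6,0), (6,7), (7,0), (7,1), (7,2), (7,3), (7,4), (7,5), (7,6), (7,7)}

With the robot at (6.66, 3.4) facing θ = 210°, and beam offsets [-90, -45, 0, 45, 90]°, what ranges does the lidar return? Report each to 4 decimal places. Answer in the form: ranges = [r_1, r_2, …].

ranges = [3.3200, 0.6833, 0.7621, 2.4847, 0.6800]

beam 1: φ=-90°, α=120°
  d=(-0.5000,0.8660)  start (6,3)  tX=1.3200 tY=0.6928  stride 1/|dx|=2.0000 1/|dy|=1.1547
    cross y-line → (6,4), t=0.6928
    cross x-line → (5,4), t=1.3200
    cross y-line → (5,5), t=1.8475
    cross y-line → (5,6), t=3.0022
    cross x-line → (4,6), t=3.3200 (wall)
  → r_1 = 3.3200
beam 2: φ=-45°, α=165°
  d=(-0.9659,0.2588)  start (6,3)  tX=0.6833 tY=2.3182  stride 1/|dx|=1.0353 1/|dy|=3.8637
    cross x-line → (5,3), t=0.6833 (wall)
  → r_2 = 0.6833
beam 3: φ=0°, α=210°
  d=(-0.8660,-0.5000)  start (6,3)  tX=0.7621 tY=0.8000  stride 1/|dx|=1.1547 1/|dy|=2.0000
    cross x-line → (5,3), t=0.7621 (wall)
  → r_3 = 0.7621
beam 4: φ=45°, α=255°
  d=(-0.2588,-0.9659)  start (6,3)  tX=2.5500 tY=0.4141  stride 1/|dx|=3.8637 1/|dy|=1.0353
    cross y-line → (6,2), t=0.4141
    cross y-line → (6,1), t=1.4494
    cross y-line → (6,0), t=2.4847 (wall)
  → r_4 = 2.4847
beam 5: φ=90°, α=300°
  d=(0.5000,-0.8660)  start (6,3)  tX=0.6800 tY=0.4619  stride 1/|dx|=2.0000 1/|dy|=1.1547
    cross y-line → (6,2), t=0.4619
    cross x-line → (7,2), t=0.6800 (wall)
  → r_5 = 0.6800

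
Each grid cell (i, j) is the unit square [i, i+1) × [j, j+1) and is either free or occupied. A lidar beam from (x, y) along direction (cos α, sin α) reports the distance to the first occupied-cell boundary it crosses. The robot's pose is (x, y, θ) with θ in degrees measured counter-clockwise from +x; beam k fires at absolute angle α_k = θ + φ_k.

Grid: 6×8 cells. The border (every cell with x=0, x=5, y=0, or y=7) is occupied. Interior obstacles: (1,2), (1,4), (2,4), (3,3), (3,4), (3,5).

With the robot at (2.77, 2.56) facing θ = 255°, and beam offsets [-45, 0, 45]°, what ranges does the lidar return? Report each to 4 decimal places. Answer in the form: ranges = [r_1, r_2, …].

ranges = [0.8891, 1.6150, 1.8013]

beam 1: φ=-45°, α=210°
  cosα=-0.8660 sinα=-0.5000 | (2,2) | tMaxX 0.8891 tMaxY 1.1200 | tΔX 1.1547 tΔY 2.0000
    t=0.8891 [x] (1,2) — stop
  → r_1 = 0.8891
beam 2: φ=0°, α=255°
  cosα=-0.2588 sinα=-0.9659 | (2,2) | tMaxX 2.9751 tMaxY 0.5798 | tΔX 3.8637 tΔY 1.0353
    t=0.5798 [y] (2,1)
    t=1.6150 [y] (2,0) — stop
  → r_2 = 1.6150
beam 3: φ=45°, α=300°
  cosα=0.5000 sinα=-0.8660 | (2,2) | tMaxX 0.4600 tMaxY 0.6466 | tΔX 2.0000 tΔY 1.1547
    t=0.4600 [x] (3,2)
    t=0.6466 [y] (3,1)
    t=1.8013 [y] (3,0) — stop
  → r_3 = 1.8013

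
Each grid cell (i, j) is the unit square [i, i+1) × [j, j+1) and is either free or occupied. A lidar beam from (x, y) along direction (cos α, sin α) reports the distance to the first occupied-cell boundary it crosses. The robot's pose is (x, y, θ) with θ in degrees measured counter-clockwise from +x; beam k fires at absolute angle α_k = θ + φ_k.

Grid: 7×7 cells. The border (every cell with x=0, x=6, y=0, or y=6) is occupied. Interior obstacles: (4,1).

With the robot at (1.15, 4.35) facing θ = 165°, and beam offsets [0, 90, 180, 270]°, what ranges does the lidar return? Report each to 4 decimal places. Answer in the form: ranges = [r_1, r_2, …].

beam 1: φ=0°, α=165°
  cosα=-0.9659 sinα=0.2588 | (1,4) | tMaxX 0.1553 tMaxY 2.5114 | tΔX 1.0353 tΔY 3.8637
    t=0.1553 [x] (0,4) — stop
  → r_1 = 0.1553
beam 2: φ=90°, α=255°
  cosα=-0.2588 sinα=-0.9659 | (1,4) | tMaxX 0.5796 tMaxY 0.3623 | tΔX 3.8637 tΔY 1.0353
    t=0.3623 [y] (1,3)
    t=0.5796 [x] (0,3) — stop
  → r_2 = 0.5796
beam 3: φ=180°, α=345°
  cosα=0.9659 sinα=-0.2588 | (1,4) | tMaxX 0.8800 tMaxY 1.3523 | tΔX 1.0353 tΔY 3.8637
    t=0.8800 [x] (2,4)
    t=1.3523 [y] (2,3)
    t=1.9153 [x] (3,3)
    t=2.9505 [x] (4,3)
    t=3.9858 [x] (5,3)
    t=5.0211 [x] (6,3) — stop
  → r_3 = 5.0211
beam 4: φ=270°, α=75°
  cosα=0.2588 sinα=0.9659 | (1,4) | tMaxX 3.2841 tMaxY 0.6729 | tΔX 3.8637 tΔY 1.0353
    t=0.6729 [y] (1,5)
    t=1.7082 [y] (1,6) — stop
  → r_4 = 1.7082

ranges = [0.1553, 0.5796, 5.0211, 1.7082]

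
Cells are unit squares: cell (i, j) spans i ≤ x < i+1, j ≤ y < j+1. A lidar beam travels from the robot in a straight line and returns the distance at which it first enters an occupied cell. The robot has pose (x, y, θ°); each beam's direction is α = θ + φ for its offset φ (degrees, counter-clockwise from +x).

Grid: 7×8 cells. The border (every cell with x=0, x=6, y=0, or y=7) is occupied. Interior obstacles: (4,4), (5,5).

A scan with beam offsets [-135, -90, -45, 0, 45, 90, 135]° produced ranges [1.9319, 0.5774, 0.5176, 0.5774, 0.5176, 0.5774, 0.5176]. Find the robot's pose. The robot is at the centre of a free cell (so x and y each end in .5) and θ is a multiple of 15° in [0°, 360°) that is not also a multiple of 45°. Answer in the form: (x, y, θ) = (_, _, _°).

Candidates: 28 free-cell centres × 16 headings = 448 poses. Raycast each; keep the one whose scan matches to 4 dp.
  (4.5, 1.5, 105°): beam 1 = 1.0000 ≠ 1.9319 ✗
  (2.5, 5.5, 345°): beam 1 = 1.7321 ≠ 1.9319 ✗
  (3.5, 6.5, 210°): beam 1 = 0.5176 ≠ 1.9319 ✗
  (3.5, 1.5, 60°): beam 1 = 0.5176 ≠ 1.9319 ✗
  …
  (5.5, 4.5, 60°): r_1=1.9319, r_2=0.5774, r_3=0.5176, r_4=0.5774, r_5=0.5176, r_6=0.5774, r_7=0.5176 — all match ✓
Unique over the lattice → pose = (5.5, 4.5, 60°).

(x, y, θ) = (5.5, 4.5, 60°)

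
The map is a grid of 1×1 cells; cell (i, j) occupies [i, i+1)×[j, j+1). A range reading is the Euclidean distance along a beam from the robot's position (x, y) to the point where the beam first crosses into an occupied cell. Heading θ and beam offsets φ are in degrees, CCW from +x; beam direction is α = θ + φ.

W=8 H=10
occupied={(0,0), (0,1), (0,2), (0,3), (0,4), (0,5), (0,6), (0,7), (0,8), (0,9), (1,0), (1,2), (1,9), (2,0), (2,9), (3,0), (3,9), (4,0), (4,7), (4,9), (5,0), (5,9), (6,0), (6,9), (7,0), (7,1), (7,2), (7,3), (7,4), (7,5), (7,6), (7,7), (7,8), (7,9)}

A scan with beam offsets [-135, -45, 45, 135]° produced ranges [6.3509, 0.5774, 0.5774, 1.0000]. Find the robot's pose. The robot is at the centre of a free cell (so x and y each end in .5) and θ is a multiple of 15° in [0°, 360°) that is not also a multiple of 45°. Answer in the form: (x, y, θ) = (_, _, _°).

(x, y, θ) = (6.5, 1.5, 285°)

Candidates: 46 free-cell centres × 16 headings = 736 poses. Raycast each; keep the one whose scan matches to 4 dp.
  (4.5, 2.5, 60°): beam 1 = 1.5529 ≠ 6.3509 ✗
  (1.5, 1.5, 195°): beam 1 = 0.5774 ≠ 6.3509 ✗
  (2.5, 3.5, 255°): beam 1 = 3.0000 ≠ 6.3509 ✗
  …
  (6.5, 1.5, 285°): r_1=6.3509, r_2=0.5774, r_3=0.5774, r_4=1.0000 — all match ✓
No second candidate reproduces the full scan.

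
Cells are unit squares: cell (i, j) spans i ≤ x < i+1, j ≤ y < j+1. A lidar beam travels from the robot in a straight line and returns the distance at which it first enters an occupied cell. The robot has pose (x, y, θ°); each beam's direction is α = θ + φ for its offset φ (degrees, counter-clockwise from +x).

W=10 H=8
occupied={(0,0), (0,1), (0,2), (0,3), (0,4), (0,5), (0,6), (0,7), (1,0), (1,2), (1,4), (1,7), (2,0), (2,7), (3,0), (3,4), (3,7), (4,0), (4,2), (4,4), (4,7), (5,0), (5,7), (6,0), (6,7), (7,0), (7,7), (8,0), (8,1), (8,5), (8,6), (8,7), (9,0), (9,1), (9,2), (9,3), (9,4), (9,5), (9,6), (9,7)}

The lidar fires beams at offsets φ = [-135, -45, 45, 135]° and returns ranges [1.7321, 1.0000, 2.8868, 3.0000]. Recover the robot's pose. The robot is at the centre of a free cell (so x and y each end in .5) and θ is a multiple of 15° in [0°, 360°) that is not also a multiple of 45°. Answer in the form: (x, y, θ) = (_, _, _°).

(x, y, θ) = (7.5, 2.5, 15°)

Candidates: 40 free-cell centres × 16 headings = 640 poses. Raycast each; keep the one whose scan matches to 4 dp.
  (2.5, 4.5, 300°): beam 1 = 0.5176 ≠ 1.7321 ✗
  (6.5, 6.5, 195°): beam 1 = 0.5774 ≠ 1.7321 ✗
  (3.5, 1.5, 285°): beam 2 = 0.5774 ≠ 1.0000 ✗
  (3.5, 5.5, 60°): beam 1 = 0.5176 ≠ 1.7321 ✗
  …
  (7.5, 2.5, 15°): r_1=1.7321, r_2=1.0000, r_3=2.8868, r_4=3.0000 — all match ✓
Only this pose fits every beam.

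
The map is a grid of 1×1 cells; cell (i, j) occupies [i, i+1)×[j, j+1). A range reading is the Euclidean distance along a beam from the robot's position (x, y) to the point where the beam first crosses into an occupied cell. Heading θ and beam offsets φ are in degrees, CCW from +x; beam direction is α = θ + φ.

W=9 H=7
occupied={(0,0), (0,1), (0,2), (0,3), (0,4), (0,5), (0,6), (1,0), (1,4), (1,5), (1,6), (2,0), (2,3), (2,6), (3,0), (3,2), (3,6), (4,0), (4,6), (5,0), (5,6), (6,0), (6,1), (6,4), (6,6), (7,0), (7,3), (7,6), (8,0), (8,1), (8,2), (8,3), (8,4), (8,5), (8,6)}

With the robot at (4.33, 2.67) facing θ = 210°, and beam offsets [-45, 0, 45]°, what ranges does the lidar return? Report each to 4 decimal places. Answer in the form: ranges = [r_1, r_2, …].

beam 1: φ=-45°, α=165°
  dir = (cos 165°, sin 165°) = (-0.9659, 0.2588); from cell (4,2)
  next x-line at t=0.3416, next y-line at t=1.2750; Δt_x=1.0353, Δt_y=3.8637
    x: enter (3,2) at t=0.3416 ← occupied
  → r_1 = 0.3416
beam 2: φ=0°, α=210°
  dir = (cos 210°, sin 210°) = (-0.8660, -0.5000); from cell (4,2)
  next x-line at t=0.3811, next y-line at t=1.3400; Δt_x=1.1547, Δt_y=2.0000
    x: enter (3,2) at t=0.3811 ← occupied
  → r_2 = 0.3811
beam 3: φ=45°, α=255°
  dir = (cos 255°, sin 255°) = (-0.2588, -0.9659); from cell (4,2)
  next x-line at t=1.2750, next y-line at t=0.6936; Δt_x=3.8637, Δt_y=1.0353
    y: enter (4,1) at t=0.6936
    x: enter (3,1) at t=1.2750
    y: enter (3,0) at t=1.7289 ← occupied
  → r_3 = 1.7289

ranges = [0.3416, 0.3811, 1.7289]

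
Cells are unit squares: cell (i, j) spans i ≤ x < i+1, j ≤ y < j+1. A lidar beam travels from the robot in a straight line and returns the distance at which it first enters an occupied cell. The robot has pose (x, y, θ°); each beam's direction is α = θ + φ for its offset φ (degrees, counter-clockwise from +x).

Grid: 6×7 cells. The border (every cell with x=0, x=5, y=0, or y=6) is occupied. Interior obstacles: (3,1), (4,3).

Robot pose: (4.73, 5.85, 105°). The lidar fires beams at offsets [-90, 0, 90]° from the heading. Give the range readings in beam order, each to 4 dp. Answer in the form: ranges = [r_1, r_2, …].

beam 1: φ=-90°, α=15°
  cosα=0.9659 sinα=0.2588 | (4,5) | tMaxX 0.2795 tMaxY 0.5796 | tΔX 1.0353 tΔY 3.8637
    t=0.2795 [x] (5,5) — stop
  → r_1 = 0.2795
beam 2: φ=0°, α=105°
  cosα=-0.2588 sinα=0.9659 | (4,5) | tMaxX 2.8205 tMaxY 0.1553 | tΔX 3.8637 tΔY 1.0353
    t=0.1553 [y] (4,6) — stop
  → r_2 = 0.1553
beam 3: φ=90°, α=195°
  cosα=-0.9659 sinα=-0.2588 | (4,5) | tMaxX 0.7558 tMaxY 3.2841 | tΔX 1.0353 tΔY 3.8637
    t=0.7558 [x] (3,5)
    t=1.7910 [x] (2,5)
    t=2.8263 [x] (1,5)
    t=3.2841 [y] (1,4)
    t=3.8616 [x] (0,4) — stop
  → r_3 = 3.8616

ranges = [0.2795, 0.1553, 3.8616]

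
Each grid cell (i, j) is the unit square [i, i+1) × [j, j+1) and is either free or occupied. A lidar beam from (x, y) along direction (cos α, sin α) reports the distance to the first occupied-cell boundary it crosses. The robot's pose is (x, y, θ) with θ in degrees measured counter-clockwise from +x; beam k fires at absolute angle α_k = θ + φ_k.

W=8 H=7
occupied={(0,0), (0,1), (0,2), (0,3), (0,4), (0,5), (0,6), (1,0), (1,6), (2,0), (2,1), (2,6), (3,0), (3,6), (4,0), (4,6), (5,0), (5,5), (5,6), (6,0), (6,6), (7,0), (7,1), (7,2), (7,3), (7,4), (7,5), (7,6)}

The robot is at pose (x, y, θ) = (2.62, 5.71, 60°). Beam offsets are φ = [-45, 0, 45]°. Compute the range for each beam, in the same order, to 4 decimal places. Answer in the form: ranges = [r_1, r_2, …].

ranges = [1.1205, 0.3349, 0.3002]

beam 1: φ=-45°, α=15°
  direction (0.9659, 0.2588); cell (2,5); t to first gridline: x 0.3934, y 1.1205 (then +1.0353 / +3.8637)
    (3,5) via x @ 0.3934
    (3,6) via y @ 1.1205  # hit
  → r_1 = 1.1205
beam 2: φ=0°, α=60°
  direction (0.5000, 0.8660); cell (2,5); t to first gridline: x 0.7600, y 0.3349 (then +2.0000 / +1.1547)
    (2,6) via y @ 0.3349  # hit
  → r_2 = 0.3349
beam 3: φ=45°, α=105°
  direction (-0.2588, 0.9659); cell (2,5); t to first gridline: x 2.3955, y 0.3002 (then +3.8637 / +1.0353)
    (2,6) via y @ 0.3002  # hit
  → r_3 = 0.3002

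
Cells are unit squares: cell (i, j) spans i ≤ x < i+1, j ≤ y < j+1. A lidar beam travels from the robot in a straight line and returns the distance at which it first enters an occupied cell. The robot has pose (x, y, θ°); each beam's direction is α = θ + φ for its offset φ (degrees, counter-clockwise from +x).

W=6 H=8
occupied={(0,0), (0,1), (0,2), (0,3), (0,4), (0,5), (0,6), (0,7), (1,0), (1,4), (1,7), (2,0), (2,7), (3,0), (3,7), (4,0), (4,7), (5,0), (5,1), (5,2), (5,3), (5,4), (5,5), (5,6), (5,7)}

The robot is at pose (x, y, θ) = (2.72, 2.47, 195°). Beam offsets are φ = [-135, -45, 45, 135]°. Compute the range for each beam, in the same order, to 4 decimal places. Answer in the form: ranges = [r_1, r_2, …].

ranges = [4.5600, 1.9861, 1.6974, 2.6327]

beam 1: φ=-135°, α=60°
  cosα=0.5000 sinα=0.8660 | (2,2) | tMaxX 0.5600 tMaxY 0.6120 | tΔX 2.0000 tΔY 1.1547
    t=0.5600 [x] (3,2)
    t=0.6120 [y] (3,3)
    t=1.7667 [y] (3,4)
    t=2.5600 [x] (4,4)
    t=2.9214 [y] (4,5)
    t=4.0761 [y] (4,6)
    t=4.5600 [x] (5,6) — stop
  → r_1 = 4.5600
beam 2: φ=-45°, α=150°
  cosα=-0.8660 sinα=0.5000 | (2,2) | tMaxX 0.8314 tMaxY 1.0600 | tΔX 1.1547 tΔY 2.0000
    t=0.8314 [x] (1,2)
    t=1.0600 [y] (1,3)
    t=1.9861 [x] (0,3) — stop
  → r_2 = 1.9861
beam 3: φ=45°, α=240°
  cosα=-0.5000 sinα=-0.8660 | (2,2) | tMaxX 1.4400 tMaxY 0.5427 | tΔX 2.0000 tΔY 1.1547
    t=0.5427 [y] (2,1)
    t=1.4400 [x] (1,1)
    t=1.6974 [y] (1,0) — stop
  → r_3 = 1.6974
beam 4: φ=135°, α=330°
  cosα=0.8660 sinα=-0.5000 | (2,2) | tMaxX 0.3233 tMaxY 0.9400 | tΔX 1.1547 tΔY 2.0000
    t=0.3233 [x] (3,2)
    t=0.9400 [y] (3,1)
    t=1.4780 [x] (4,1)
    t=2.6327 [x] (5,1) — stop
  → r_4 = 2.6327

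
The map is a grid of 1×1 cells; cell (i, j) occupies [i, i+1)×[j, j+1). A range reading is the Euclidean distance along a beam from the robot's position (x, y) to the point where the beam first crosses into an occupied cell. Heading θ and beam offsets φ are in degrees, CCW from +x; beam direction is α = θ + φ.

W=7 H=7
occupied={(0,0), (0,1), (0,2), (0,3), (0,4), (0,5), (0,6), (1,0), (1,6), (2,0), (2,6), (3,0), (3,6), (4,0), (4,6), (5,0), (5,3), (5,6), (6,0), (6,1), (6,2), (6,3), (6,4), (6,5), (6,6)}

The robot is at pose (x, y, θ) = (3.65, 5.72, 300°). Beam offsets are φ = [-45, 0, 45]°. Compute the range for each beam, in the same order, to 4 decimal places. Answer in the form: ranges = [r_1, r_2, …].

ranges = [4.8865, 2.7000, 2.4329]

beam 1: φ=-45°, α=255°
  direction (-0.2588, -0.9659); cell (3,5); t to first gridline: x 2.5114, y 0.7454 (then +3.8637 / +1.0353)
    (3,4) via y @ 0.7454
    (3,3) via y @ 1.7807
    (2,3) via x @ 2.5114
    (2,2) via y @ 2.8160
    (2,1) via y @ 3.8512
    (2,0) via y @ 4.8865  # hit
  → r_1 = 4.8865
beam 2: φ=0°, α=300°
  direction (0.5000, -0.8660); cell (3,5); t to first gridline: x 0.7000, y 0.8314 (then +2.0000 / +1.1547)
    (4,5) via x @ 0.7000
    (4,4) via y @ 0.8314
    (4,3) via y @ 1.9861
    (5,3) via x @ 2.7000  # hit
  → r_2 = 2.7000
beam 3: φ=45°, α=345°
  direction (0.9659, -0.2588); cell (3,5); t to first gridline: x 0.3623, y 2.7819 (then +1.0353 / +3.8637)
    (4,5) via x @ 0.3623
    (5,5) via x @ 1.3976
    (6,5) via x @ 2.4329  # hit
  → r_3 = 2.4329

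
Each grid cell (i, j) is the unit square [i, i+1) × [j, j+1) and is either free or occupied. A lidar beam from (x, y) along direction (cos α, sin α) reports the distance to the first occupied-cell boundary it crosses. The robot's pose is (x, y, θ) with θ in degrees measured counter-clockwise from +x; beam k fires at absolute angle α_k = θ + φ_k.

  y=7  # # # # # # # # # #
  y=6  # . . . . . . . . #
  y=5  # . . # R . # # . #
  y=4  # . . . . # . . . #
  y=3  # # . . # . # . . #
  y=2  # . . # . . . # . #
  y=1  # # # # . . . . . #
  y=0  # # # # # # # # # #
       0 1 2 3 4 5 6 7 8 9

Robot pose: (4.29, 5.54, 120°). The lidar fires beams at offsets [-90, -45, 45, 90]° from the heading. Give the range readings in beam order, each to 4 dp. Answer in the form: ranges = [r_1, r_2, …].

beam 1: φ=-90°, α=30°
  dir = (cos 30°, sin 30°) = (0.8660, 0.5000); from cell (4,5)
  next x-line at t=0.8198, next y-line at t=0.9200; Δt_x=1.1547, Δt_y=2.0000
    x: enter (5,5) at t=0.8198
    y: enter (5,6) at t=0.9200
    x: enter (6,6) at t=1.9745
    y: enter (6,7) at t=2.9200 ← occupied
  → r_1 = 2.9200
beam 2: φ=-45°, α=75°
  dir = (cos 75°, sin 75°) = (0.2588, 0.9659); from cell (4,5)
  next x-line at t=2.7432, next y-line at t=0.4762; Δt_x=3.8637, Δt_y=1.0353
    y: enter (4,6) at t=0.4762
    y: enter (4,7) at t=1.5115 ← occupied
  → r_2 = 1.5115
beam 3: φ=45°, α=165°
  dir = (cos 165°, sin 165°) = (-0.9659, 0.2588); from cell (4,5)
  next x-line at t=0.3002, next y-line at t=1.7773; Δt_x=1.0353, Δt_y=3.8637
    x: enter (3,5) at t=0.3002 ← occupied
  → r_3 = 0.3002
beam 4: φ=90°, α=210°
  dir = (cos 210°, sin 210°) = (-0.8660, -0.5000); from cell (4,5)
  next x-line at t=0.3349, next y-line at t=1.0800; Δt_x=1.1547, Δt_y=2.0000
    x: enter (3,5) at t=0.3349 ← occupied
  → r_4 = 0.3349

ranges = [2.9200, 1.5115, 0.3002, 0.3349]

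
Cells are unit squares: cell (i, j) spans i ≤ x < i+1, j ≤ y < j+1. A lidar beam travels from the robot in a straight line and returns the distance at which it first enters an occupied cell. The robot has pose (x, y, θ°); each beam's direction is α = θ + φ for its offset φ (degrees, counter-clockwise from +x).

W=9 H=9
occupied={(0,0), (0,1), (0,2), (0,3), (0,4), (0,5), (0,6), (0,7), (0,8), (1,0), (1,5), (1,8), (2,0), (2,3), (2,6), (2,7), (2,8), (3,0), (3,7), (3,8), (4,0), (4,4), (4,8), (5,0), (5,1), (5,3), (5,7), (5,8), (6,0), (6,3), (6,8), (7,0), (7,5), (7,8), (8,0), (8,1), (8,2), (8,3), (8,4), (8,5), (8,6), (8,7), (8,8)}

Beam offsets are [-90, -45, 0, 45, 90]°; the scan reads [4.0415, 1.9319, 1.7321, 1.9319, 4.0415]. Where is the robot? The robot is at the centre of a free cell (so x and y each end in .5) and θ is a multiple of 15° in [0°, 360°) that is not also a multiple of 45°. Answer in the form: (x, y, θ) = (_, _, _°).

(x, y, θ) = (4.5, 5.5, 120°)

Enumerate (i+0.5, j+0.5, θ) over the 38 free cells and 16 admissible headings. For each, cast all 5 beams and compare to the given ranges.
  (6.5, 1.5, 75°): beam 1 = 1.5529 ≠ 4.0415 ✗
  (7.5, 7.5, 300°): beam 1 = 7.5056 ≠ 4.0415 ✗
  (6.5, 4.5, 300°): beam 1 = 1.0000 ≠ 4.0415 ✗
  (4.5, 2.5, 60°): beam 1 = 1.0000 ≠ 4.0415 ✗
  …
  (4.5, 5.5, 120°): r_1=4.0415, r_2=1.9319, r_3=1.7321, r_4=1.9319, r_5=4.0415 — all match ✓
No second candidate reproduces the full scan.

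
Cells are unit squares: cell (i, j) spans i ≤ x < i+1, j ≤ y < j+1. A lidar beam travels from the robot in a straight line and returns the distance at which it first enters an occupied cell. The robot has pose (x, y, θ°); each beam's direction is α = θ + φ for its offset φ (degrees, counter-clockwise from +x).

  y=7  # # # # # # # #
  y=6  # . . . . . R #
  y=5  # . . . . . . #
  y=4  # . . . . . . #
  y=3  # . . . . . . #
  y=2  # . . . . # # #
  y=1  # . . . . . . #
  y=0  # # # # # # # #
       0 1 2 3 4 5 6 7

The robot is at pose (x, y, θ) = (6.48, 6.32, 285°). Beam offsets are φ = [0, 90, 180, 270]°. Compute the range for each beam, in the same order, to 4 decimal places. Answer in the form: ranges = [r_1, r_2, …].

ranges = [2.0091, 0.5383, 0.7040, 5.6733]

beam 1: φ=0°, α=285°
  dir = (cos 285°, sin 285°) = (0.2588, -0.9659); from cell (6,6)
  next x-line at t=2.0091, next y-line at t=0.3313; Δt_x=3.8637, Δt_y=1.0353
    y: enter (6,5) at t=0.3313
    y: enter (6,4) at t=1.3666
    x: enter (7,4) at t=2.0091 ← occupied
  → r_1 = 2.0091
beam 2: φ=90°, α=15°
  dir = (cos 15°, sin 15°) = (0.9659, 0.2588); from cell (6,6)
  next x-line at t=0.5383, next y-line at t=2.6273; Δt_x=1.0353, Δt_y=3.8637
    x: enter (7,6) at t=0.5383 ← occupied
  → r_2 = 0.5383
beam 3: φ=180°, α=105°
  dir = (cos 105°, sin 105°) = (-0.2588, 0.9659); from cell (6,6)
  next x-line at t=1.8546, next y-line at t=0.7040; Δt_x=3.8637, Δt_y=1.0353
    y: enter (6,7) at t=0.7040 ← occupied
  → r_3 = 0.7040
beam 4: φ=270°, α=195°
  dir = (cos 195°, sin 195°) = (-0.9659, -0.2588); from cell (6,6)
  next x-line at t=0.4969, next y-line at t=1.2364; Δt_x=1.0353, Δt_y=3.8637
    x: enter (5,6) at t=0.4969
    y: enter (5,5) at t=1.2364
    x: enter (4,5) at t=1.5322
    x: enter (3,5) at t=2.5675
    x: enter (2,5) at t=3.6028
    x: enter (1,5) at t=4.6380
    y: enter (1,4) at t=5.1001
    x: enter (0,4) at t=5.6733 ← occupied
  → r_4 = 5.6733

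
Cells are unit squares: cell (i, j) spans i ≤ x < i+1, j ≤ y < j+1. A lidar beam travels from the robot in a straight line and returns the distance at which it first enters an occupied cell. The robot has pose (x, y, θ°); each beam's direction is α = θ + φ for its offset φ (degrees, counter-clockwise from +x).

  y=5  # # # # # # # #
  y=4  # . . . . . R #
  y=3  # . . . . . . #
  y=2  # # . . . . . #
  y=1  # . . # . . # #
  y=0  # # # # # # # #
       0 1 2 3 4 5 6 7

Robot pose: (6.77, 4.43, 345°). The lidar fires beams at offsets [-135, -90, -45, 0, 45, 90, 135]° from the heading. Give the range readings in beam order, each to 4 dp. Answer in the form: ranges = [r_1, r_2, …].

beam 1: φ=-135°, α=210°
  direction (-0.8660, -0.5000); cell (6,4); t to first gridline: x 0.8891, y 0.8600 (then +1.1547 / +2.0000)
    (6,3) via y @ 0.8600
    (5,3) via x @ 0.8891
    (4,3) via x @ 2.0438
    (4,2) via y @ 2.8600
    (3,2) via x @ 3.1985
    (2,2) via x @ 4.3532
    (2,1) via y @ 4.8600
    (1,1) via x @ 5.5079
    (0,1) via x @ 6.6626  # hit
  → r_1 = 6.6626
beam 2: φ=-90°, α=255°
  direction (-0.2588, -0.9659); cell (6,4); t to first gridline: x 2.9751, y 0.4452 (then +3.8637 / +1.0353)
    (6,3) via y @ 0.4452
    (6,2) via y @ 1.4804
    (6,1) via y @ 2.5157  # hit
  → r_2 = 2.5157
beam 3: φ=-45°, α=300°
  direction (0.5000, -0.8660); cell (6,4); t to first gridline: x 0.4600, y 0.4965 (then +2.0000 / +1.1547)
    (7,4) via x @ 0.4600  # hit
  → r_3 = 0.4600
beam 4: φ=0°, α=345°
  direction (0.9659, -0.2588); cell (6,4); t to first gridline: x 0.2381, y 1.6614 (then +1.0353 / +3.8637)
    (7,4) via x @ 0.2381  # hit
  → r_4 = 0.2381
beam 5: φ=45°, α=30°
  direction (0.8660, 0.5000); cell (6,4); t to first gridline: x 0.2656, y 1.1400 (then +1.1547 / +2.0000)
    (7,4) via x @ 0.2656  # hit
  → r_5 = 0.2656
beam 6: φ=90°, α=75°
  direction (0.2588, 0.9659); cell (6,4); t to first gridline: x 0.8887, y 0.5901 (then +3.8637 / +1.0353)
    (6,5) via y @ 0.5901  # hit
  → r_6 = 0.5901
beam 7: φ=135°, α=120°
  direction (-0.5000, 0.8660); cell (6,4); t to first gridline: x 1.5400, y 0.6582 (then +2.0000 / +1.1547)
    (6,5) via y @ 0.6582  # hit
  → r_7 = 0.6582

ranges = [6.6626, 2.5157, 0.4600, 0.2381, 0.2656, 0.5901, 0.6582]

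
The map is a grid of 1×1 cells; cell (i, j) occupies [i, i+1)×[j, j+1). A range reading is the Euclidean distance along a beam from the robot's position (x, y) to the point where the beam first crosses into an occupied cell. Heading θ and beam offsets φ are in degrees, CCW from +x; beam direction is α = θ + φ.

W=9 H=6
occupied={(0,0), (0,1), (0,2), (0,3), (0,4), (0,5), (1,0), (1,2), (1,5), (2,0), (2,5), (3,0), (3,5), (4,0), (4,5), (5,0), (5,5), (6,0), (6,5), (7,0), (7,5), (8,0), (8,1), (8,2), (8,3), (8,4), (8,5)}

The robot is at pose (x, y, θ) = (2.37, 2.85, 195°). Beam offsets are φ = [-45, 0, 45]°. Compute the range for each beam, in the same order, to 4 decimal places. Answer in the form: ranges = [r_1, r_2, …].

beam 1: φ=-45°, α=150°
  direction (-0.8660, 0.5000); cell (2,2); t to first gridline: x 0.4272, y 0.3000 (then +1.1547 / +2.0000)
    (2,3) via y @ 0.3000
    (1,3) via x @ 0.4272
    (0,3) via x @ 1.5819  # hit
  → r_1 = 1.5819
beam 2: φ=0°, α=195°
  direction (-0.9659, -0.2588); cell (2,2); t to first gridline: x 0.3831, y 3.2841 (then +1.0353 / +3.8637)
    (1,2) via x @ 0.3831  # hit
  → r_2 = 0.3831
beam 3: φ=45°, α=240°
  direction (-0.5000, -0.8660); cell (2,2); t to first gridline: x 0.7400, y 0.9815 (then +2.0000 / +1.1547)
    (1,2) via x @ 0.7400  # hit
  → r_3 = 0.7400

ranges = [1.5819, 0.3831, 0.7400]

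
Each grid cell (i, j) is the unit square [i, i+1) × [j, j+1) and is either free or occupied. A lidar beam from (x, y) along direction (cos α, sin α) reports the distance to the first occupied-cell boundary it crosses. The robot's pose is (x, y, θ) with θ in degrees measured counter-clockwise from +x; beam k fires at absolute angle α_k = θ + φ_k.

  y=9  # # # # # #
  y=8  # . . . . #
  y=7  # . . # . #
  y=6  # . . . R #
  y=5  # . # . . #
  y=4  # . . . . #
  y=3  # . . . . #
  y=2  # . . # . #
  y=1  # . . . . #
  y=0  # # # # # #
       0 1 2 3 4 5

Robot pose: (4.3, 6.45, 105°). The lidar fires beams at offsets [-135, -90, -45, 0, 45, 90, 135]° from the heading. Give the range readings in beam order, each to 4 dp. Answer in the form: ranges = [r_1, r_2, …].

ranges = [0.8083, 0.7247, 1.4000, 1.1591, 1.1000, 1.7387, 6.2931]

beam 1: φ=-135°, α=330°
  d=(0.8660,-0.5000)  start (4,6)  tX=0.8083 tY=0.9000  stride 1/|dx|=1.1547 1/|dy|=2.0000
    cross x-line → (5,6), t=0.8083 (wall)
  → r_1 = 0.8083
beam 2: φ=-90°, α=15°
  d=(0.9659,0.2588)  start (4,6)  tX=0.7247 tY=2.1250  stride 1/|dx|=1.0353 1/|dy|=3.8637
    cross x-line → (5,6), t=0.7247 (wall)
  → r_2 = 0.7247
beam 3: φ=-45°, α=60°
  d=(0.5000,0.8660)  start (4,6)  tX=1.4000 tY=0.6351  stride 1/|dx|=2.0000 1/|dy|=1.1547
    cross y-line → (4,7), t=0.6351
    cross x-line → (5,7), t=1.4000 (wall)
  → r_3 = 1.4000
beam 4: φ=0°, α=105°
  d=(-0.2588,0.9659)  start (4,6)  tX=1.1591 tY=0.5694  stride 1/|dx|=3.8637 1/|dy|=1.0353
    cross y-line → (4,7), t=0.5694
    cross x-line → (3,7), t=1.1591 (wall)
  → r_4 = 1.1591
beam 5: φ=45°, α=150°
  d=(-0.8660,0.5000)  start (4,6)  tX=0.3464 tY=1.1000  stride 1/|dx|=1.1547 1/|dy|=2.0000
    cross x-line → (3,6), t=0.3464
    cross y-line → (3,7), t=1.1000 (wall)
  → r_5 = 1.1000
beam 6: φ=90°, α=195°
  d=(-0.9659,-0.2588)  start (4,6)  tX=0.3106 tY=1.7387  stride 1/|dx|=1.0353 1/|dy|=3.8637
    cross x-line → (3,6), t=0.3106
    cross x-line → (2,6), t=1.3459
    cross y-line → (2,5), t=1.7387 (wall)
  → r_6 = 1.7387
beam 7: φ=135°, α=240°
  d=(-0.5000,-0.8660)  start (4,6)  tX=0.6000 tY=0.5196  stride 1/|dx|=2.0000 1/|dy|=1.1547
    cross y-line → (4,5), t=0.5196
    cross x-line → (3,5), t=0.6000
    cross y-line → (3,4), t=1.6743
    cross x-line → (2,4), t=2.6000
    cross y-line → (2,3), t=2.8290
    cross y-line → (2,2), t=3.9837
    cross x-line → (1,2), t=4.6000
    cross y-line → (1,1), t=5.1384
    cross y-line → (1,0), t=6.2931 (wall)
  → r_7 = 6.2931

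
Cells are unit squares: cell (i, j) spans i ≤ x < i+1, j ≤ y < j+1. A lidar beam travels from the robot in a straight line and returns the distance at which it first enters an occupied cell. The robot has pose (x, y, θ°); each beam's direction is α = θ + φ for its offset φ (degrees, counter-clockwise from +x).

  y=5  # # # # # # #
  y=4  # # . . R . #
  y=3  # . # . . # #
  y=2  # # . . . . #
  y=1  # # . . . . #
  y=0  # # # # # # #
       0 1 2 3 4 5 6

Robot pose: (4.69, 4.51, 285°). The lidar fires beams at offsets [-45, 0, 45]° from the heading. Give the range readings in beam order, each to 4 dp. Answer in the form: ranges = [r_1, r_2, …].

beam 1: φ=-45°, α=240°
  cosα=-0.5000 sinα=-0.8660 | (4,4) | tMaxX 1.3800 tMaxY 0.5889 | tΔX 2.0000 tΔY 1.1547
    t=0.5889 [y] (4,3)
    t=1.3800 [x] (3,3)
    t=1.7436 [y] (3,2)
    t=2.8983 [y] (3,1)
    t=3.3800 [x] (2,1)
    t=4.0530 [y] (2,0) — stop
  → r_1 = 4.0530
beam 2: φ=0°, α=285°
  cosα=0.2588 sinα=-0.9659 | (4,4) | tMaxX 1.1977 tMaxY 0.5280 | tΔX 3.8637 tΔY 1.0353
    t=0.5280 [y] (4,3)
    t=1.1977 [x] (5,3) — stop
  → r_2 = 1.1977
beam 3: φ=45°, α=330°
  cosα=0.8660 sinα=-0.5000 | (4,4) | tMaxX 0.3580 tMaxY 1.0200 | tΔX 1.1547 tΔY 2.0000
    t=0.3580 [x] (5,4)
    t=1.0200 [y] (5,3) — stop
  → r_3 = 1.0200

ranges = [4.0530, 1.1977, 1.0200]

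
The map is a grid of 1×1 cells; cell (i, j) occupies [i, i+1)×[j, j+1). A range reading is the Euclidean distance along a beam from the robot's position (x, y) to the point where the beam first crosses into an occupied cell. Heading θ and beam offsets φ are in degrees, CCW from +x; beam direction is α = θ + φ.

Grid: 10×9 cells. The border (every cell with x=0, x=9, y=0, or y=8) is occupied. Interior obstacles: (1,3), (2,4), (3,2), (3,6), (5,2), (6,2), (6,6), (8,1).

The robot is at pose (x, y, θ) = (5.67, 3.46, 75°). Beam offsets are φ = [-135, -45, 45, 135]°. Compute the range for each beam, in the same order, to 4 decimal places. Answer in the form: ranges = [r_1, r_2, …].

beam 1: φ=-135°, α=300°
  dir = (cos 300°, sin 300°) = (0.5000, -0.8660); from cell (5,3)
  next x-line at t=0.6600, next y-line at t=0.5312; Δt_x=2.0000, Δt_y=1.1547
    y: enter (5,2) at t=0.5312 ← occupied
  → r_1 = 0.5312
beam 2: φ=-45°, α=30°
  dir = (cos 30°, sin 30°) = (0.8660, 0.5000); from cell (5,3)
  next x-line at t=0.3811, next y-line at t=1.0800; Δt_x=1.1547, Δt_y=2.0000
    x: enter (6,3) at t=0.3811
    y: enter (6,4) at t=1.0800
    x: enter (7,4) at t=1.5358
    x: enter (8,4) at t=2.6905
    y: enter (8,5) at t=3.0800
    x: enter (9,5) at t=3.8452 ← occupied
  → r_2 = 3.8452
beam 3: φ=45°, α=120°
  dir = (cos 120°, sin 120°) = (-0.5000, 0.8660); from cell (5,3)
  next x-line at t=1.3400, next y-line at t=0.6235; Δt_x=2.0000, Δt_y=1.1547
    y: enter (5,4) at t=0.6235
    x: enter (4,4) at t=1.3400
    y: enter (4,5) at t=1.7782
    y: enter (4,6) at t=2.9329
    x: enter (3,6) at t=3.3400 ← occupied
  → r_3 = 3.3400
beam 4: φ=135°, α=210°
  dir = (cos 210°, sin 210°) = (-0.8660, -0.5000); from cell (5,3)
  next x-line at t=0.7736, next y-line at t=0.9200; Δt_x=1.1547, Δt_y=2.0000
    x: enter (4,3) at t=0.7736
    y: enter (4,2) at t=0.9200
    x: enter (3,2) at t=1.9283 ← occupied
  → r_4 = 1.9283

ranges = [0.5312, 3.8452, 3.3400, 1.9283]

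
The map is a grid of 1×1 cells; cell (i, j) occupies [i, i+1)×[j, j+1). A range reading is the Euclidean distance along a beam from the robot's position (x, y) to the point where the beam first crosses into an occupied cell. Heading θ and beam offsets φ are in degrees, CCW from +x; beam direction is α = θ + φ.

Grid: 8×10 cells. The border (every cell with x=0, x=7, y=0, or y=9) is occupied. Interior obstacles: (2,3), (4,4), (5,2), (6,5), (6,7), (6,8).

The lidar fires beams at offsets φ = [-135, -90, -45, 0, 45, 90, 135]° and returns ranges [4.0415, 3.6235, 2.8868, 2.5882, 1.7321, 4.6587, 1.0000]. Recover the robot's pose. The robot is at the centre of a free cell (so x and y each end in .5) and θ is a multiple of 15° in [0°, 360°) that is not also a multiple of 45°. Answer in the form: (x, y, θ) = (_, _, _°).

(x, y, θ) = (3.5, 5.5, 195°)

Candidates: 42 free-cell centres × 16 headings = 672 poses. Raycast each; keep the one whose scan matches to 4 dp.
  (5.5, 4.5, 285°): beam 1 = 0.5774 ≠ 4.0415 ✗
  (3.5, 2.5, 195°): beam 1 = 1.7321 ≠ 4.0415 ✗
  (6.5, 6.5, 165°): beam 1 = 0.5774 ≠ 4.0415 ✗
  (3.5, 3.5, 165°): beam 1 = 1.0000 ≠ 4.0415 ✗
  …
  (3.5, 5.5, 195°): r_1=4.0415, r_2=3.6235, r_3=2.8868, r_4=2.5882, r_5=1.7321, r_6=4.6587, r_7=1.0000 — all match ✓
No second candidate reproduces the full scan.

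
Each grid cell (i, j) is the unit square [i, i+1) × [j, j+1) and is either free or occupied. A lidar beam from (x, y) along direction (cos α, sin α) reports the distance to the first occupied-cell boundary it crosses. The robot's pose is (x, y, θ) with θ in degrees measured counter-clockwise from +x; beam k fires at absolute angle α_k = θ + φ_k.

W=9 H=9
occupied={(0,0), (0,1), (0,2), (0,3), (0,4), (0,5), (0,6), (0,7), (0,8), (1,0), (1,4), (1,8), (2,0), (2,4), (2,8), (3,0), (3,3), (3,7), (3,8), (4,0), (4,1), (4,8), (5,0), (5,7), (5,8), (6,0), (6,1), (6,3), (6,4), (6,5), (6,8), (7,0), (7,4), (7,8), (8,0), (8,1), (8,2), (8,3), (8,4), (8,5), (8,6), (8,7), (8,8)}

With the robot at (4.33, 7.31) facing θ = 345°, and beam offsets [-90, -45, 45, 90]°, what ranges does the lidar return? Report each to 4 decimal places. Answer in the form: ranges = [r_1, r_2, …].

ranges = [3.4268, 3.3400, 0.7736, 0.7143]

beam 1: φ=-90°, α=255°
  d=(-0.2588,-0.9659)  start (4,7)  tX=1.2750 tY=0.3209  stride 1/|dx|=3.8637 1/|dy|=1.0353
    cross y-line → (4,6), t=0.3209
    cross x-line → (3,6), t=1.2750
    cross y-line → (3,5), t=1.3562
    cross y-line → (3,4), t=2.3915
    cross y-line → (3,3), t=3.4268 (wall)
  → r_1 = 3.4268
beam 2: φ=-45°, α=300°
  d=(0.5000,-0.8660)  start (4,7)  tX=1.3400 tY=0.3580  stride 1/|dx|=2.0000 1/|dy|=1.1547
    cross y-line → (4,6), t=0.3580
    cross x-line → (5,6), t=1.3400
    cross y-line → (5,5), t=1.5127
    cross y-line → (5,4), t=2.6674
    cross x-line → (6,4), t=3.3400 (wall)
  → r_2 = 3.3400
beam 3: φ=45°, α=30°
  d=(0.8660,0.5000)  start (4,7)  tX=0.7736 tY=1.3800  stride 1/|dx|=1.1547 1/|dy|=2.0000
    cross x-line → (5,7), t=0.7736 (wall)
  → r_3 = 0.7736
beam 4: φ=90°, α=75°
  d=(0.2588,0.9659)  start (4,7)  tX=2.5887 tY=0.7143  stride 1/|dx|=3.8637 1/|dy|=1.0353
    cross y-line → (4,8), t=0.7143 (wall)
  → r_4 = 0.7143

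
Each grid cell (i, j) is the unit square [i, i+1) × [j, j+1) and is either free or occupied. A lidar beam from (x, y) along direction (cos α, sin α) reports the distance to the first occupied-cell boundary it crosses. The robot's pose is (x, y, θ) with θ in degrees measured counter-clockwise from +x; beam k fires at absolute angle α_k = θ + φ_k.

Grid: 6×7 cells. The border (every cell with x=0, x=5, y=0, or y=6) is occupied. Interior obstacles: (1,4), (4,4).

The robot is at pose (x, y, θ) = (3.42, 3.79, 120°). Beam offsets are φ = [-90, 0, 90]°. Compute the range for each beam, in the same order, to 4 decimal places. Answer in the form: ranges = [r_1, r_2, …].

beam 1: φ=-90°, α=30°
  dir = (cos 30°, sin 30°) = (0.8660, 0.5000); from cell (3,3)
  next x-line at t=0.6697, next y-line at t=0.4200; Δt_x=1.1547, Δt_y=2.0000
    y: enter (3,4) at t=0.4200
    x: enter (4,4) at t=0.6697 ← occupied
  → r_1 = 0.6697
beam 2: φ=0°, α=120°
  dir = (cos 120°, sin 120°) = (-0.5000, 0.8660); from cell (3,3)
  next x-line at t=0.8400, next y-line at t=0.2425; Δt_x=2.0000, Δt_y=1.1547
    y: enter (3,4) at t=0.2425
    x: enter (2,4) at t=0.8400
    y: enter (2,5) at t=1.3972
    y: enter (2,6) at t=2.5519 ← occupied
  → r_2 = 2.5519
beam 3: φ=90°, α=210°
  dir = (cos 210°, sin 210°) = (-0.8660, -0.5000); from cell (3,3)
  next x-line at t=0.4850, next y-line at t=1.5800; Δt_x=1.1547, Δt_y=2.0000
    x: enter (2,3) at t=0.4850
    y: enter (2,2) at t=1.5800
    x: enter (1,2) at t=1.6397
    x: enter (0,2) at t=2.7944 ← occupied
  → r_3 = 2.7944

ranges = [0.6697, 2.5519, 2.7944]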